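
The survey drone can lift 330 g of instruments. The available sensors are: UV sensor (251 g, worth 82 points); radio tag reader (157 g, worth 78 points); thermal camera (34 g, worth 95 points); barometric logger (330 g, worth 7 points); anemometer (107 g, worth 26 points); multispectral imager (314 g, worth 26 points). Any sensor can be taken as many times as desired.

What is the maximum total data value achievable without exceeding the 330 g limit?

855

Taking 9×thermal camera: 306 g used, 855 in data value.
The spare 24 g is too small for any remaining sensor, and no exchange beats 855.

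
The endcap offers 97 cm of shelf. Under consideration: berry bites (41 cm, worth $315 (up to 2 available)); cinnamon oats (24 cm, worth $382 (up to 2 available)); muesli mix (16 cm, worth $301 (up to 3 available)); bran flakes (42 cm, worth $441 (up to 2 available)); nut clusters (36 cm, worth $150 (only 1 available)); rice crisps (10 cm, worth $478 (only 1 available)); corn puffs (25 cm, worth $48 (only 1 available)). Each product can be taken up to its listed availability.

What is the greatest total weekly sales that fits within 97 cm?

Greedy by ratio would take cinnamon oats + 3×muesli mix + rice crisps: 82 cm used, total 1763.
The 16 cm tied up in muesli mix is better spent on cinnamon oats — total rises to 1844 (90 cm).
The spare 7 cm is too small for any remaining product, and no exchange beats 1844.

1844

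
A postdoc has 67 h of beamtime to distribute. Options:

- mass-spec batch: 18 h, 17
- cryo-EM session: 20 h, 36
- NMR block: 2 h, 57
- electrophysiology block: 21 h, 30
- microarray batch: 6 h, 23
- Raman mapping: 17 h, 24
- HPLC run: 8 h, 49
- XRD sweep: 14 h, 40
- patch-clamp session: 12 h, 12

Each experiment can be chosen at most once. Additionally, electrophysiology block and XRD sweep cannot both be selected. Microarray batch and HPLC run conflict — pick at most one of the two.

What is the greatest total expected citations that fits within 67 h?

206

Ranking by ratio (expected citations/h): NMR block 28.50, HPLC run 6.12, microarray batch 3.83, XRD sweep 2.86.
Cryo-EM session + NMR block + Raman mapping + HPLC run + XRD sweep uses 61 of the 67 h and totals 206.
An exhaustive check of the 512 subsets confirms 206.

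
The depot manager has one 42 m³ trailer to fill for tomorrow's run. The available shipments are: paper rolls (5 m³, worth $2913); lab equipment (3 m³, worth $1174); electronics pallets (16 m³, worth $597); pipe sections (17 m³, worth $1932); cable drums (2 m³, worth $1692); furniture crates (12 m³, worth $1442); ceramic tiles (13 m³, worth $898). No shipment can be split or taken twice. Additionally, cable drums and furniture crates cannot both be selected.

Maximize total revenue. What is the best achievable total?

Density check — cable drums 846.00, paper rolls 582.60, lab equipment 391.33 are the best per m³.
Paper rolls + lab equipment + pipe sections + cable drums + ceramic tiles uses 40 of the 42 m³ and totals 8609.

8609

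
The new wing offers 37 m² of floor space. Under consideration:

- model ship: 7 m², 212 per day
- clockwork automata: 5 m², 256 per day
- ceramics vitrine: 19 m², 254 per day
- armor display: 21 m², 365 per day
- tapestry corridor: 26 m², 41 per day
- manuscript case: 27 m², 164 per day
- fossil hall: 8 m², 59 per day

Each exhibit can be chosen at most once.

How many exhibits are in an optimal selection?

3

Best achievable expected visitors is 833.
For example model ship + clockwork automata + armor display achieves it, using 33 m².
Any selection reaching 833 contains exactly 3 exhibits.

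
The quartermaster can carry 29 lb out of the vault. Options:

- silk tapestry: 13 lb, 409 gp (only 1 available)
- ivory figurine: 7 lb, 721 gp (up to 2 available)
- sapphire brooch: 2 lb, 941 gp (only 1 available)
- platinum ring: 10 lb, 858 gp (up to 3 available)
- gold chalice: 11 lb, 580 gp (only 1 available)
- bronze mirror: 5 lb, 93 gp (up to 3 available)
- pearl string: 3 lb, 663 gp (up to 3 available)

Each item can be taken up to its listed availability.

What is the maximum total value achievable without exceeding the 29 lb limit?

4509

A density-first pass picks 2×ivory figurine + sapphire brooch + 3×pearl string — 4372 at 25 lb.
The 7 lb tied up in ivory figurine is better spent on platinum ring — total rises to 4509 (28 lb).
Every other selection either busts 29 lb or exceeds an availability limit or fails to beat 4509.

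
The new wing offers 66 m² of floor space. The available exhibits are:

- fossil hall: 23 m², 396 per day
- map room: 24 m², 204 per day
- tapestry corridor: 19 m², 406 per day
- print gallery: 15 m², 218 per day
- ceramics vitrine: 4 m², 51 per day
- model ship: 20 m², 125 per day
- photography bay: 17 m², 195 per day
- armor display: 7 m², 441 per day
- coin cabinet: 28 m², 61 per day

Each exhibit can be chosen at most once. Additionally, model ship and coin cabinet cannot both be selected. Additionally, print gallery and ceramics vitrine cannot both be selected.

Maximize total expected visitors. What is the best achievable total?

1461

Ranking by ratio (expected visitors/m²): armor display 63.00, tapestry corridor 21.37, fossil hall 17.22, print gallery 14.53.
Fossil hall + tapestry corridor + print gallery + armor display uses 64 of the 66 m² and totals 1461.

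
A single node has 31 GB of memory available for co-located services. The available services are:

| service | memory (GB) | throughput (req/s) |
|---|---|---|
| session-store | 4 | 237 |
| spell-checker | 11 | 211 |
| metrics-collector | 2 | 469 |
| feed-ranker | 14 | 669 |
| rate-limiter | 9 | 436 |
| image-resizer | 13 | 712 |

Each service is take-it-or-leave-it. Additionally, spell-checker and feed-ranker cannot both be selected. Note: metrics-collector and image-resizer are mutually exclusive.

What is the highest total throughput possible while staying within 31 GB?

1811

Best packing: session-store + metrics-collector + feed-ranker + rate-limiter — 29 GB, 1811 total.
Nothing else feasible within 31 GB beats 1811.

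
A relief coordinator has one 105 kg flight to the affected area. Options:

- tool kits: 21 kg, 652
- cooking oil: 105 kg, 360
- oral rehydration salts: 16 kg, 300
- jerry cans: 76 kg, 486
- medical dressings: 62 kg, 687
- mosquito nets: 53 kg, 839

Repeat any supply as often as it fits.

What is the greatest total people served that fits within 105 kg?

3260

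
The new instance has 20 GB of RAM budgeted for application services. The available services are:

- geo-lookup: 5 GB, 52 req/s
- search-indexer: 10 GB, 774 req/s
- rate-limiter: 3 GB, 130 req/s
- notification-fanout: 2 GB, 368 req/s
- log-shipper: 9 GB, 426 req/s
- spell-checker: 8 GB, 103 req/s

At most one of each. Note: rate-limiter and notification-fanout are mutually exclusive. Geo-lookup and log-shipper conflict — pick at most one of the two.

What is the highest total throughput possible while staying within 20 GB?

Ranking by ratio (throughput/GB): notification-fanout 184.00, search-indexer 77.40, log-shipper 47.33, rate-limiter 43.33.
Best packing: search-indexer + notification-fanout + spell-checker — 20 GB, 1245 total.
The closest alternative, search-indexer + log-shipper, reaches only 1200.

1245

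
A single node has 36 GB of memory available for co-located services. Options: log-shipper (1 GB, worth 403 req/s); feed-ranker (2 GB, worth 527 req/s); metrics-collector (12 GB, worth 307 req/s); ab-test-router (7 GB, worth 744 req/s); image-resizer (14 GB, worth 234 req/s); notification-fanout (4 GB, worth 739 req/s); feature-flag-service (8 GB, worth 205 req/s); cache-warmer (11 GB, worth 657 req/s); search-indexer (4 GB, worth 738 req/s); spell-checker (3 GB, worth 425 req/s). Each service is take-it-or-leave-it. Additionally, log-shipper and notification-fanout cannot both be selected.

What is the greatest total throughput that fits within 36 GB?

Taking feed-ranker + ab-test-router + notification-fanout + cache-warmer + search-indexer + spell-checker: 31 GB used, 3830 in throughput.

3830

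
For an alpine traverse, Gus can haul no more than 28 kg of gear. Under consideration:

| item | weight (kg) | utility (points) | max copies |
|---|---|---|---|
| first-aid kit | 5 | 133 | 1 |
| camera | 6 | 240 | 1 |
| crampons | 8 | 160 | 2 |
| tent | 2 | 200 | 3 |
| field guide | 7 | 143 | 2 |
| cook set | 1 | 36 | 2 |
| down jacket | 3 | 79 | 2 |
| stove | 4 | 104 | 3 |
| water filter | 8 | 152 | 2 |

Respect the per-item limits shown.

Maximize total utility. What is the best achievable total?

Ranking by ratio (utility/kg): tent 100.00, camera 40.00, cook set 36.00.
A density-first pass picks first-aid kit + camera + 3×tent + 2×cook set + 2×down jacket — 1203 at 25 kg.
Dropping first-aid kit frees 5 kg; slotting in 2×stove (8 kg) lifts the total to 1278 at 28 kg.
Nothing else within 28 kg beats 1278.

1278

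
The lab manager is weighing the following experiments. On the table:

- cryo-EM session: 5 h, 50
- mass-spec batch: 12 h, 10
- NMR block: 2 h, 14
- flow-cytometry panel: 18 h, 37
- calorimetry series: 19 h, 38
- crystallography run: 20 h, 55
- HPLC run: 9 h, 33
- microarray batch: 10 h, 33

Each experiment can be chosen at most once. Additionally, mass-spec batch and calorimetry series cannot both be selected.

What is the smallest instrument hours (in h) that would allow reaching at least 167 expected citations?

44

Look for the lowest-instrument combination reaching 167.
Taking cryo-EM session + NMR block + flow-cytometry panel + HPLC run + microarray batch gives 167 (≥ 167) for 44 h.
No combination under 44 h hits 167.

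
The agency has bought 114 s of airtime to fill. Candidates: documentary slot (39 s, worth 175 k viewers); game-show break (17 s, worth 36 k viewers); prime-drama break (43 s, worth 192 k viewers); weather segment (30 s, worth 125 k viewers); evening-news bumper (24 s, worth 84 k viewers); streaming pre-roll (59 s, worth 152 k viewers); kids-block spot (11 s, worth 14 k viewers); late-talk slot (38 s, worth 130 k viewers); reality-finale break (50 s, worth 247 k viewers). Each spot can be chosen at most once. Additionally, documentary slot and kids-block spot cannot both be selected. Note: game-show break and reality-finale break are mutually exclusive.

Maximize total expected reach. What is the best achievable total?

506

Taking documentary slot + evening-news bumper + reality-finale break: 113 s used, 506 in expected reach.
Next best is documentary slot + prime-drama break + weather segment at 492 (112 s) — short by 14.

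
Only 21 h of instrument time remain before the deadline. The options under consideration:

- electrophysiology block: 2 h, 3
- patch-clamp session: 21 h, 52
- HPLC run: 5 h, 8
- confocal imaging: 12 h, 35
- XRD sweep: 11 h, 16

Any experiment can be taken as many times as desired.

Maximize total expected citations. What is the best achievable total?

52

By expected citations per h: confocal imaging 2.92, patch-clamp session 2.48, HPLC run 1.60, electrophysiology block 1.50 lead.
Greedy by ratio would take 2×electrophysiology block + HPLC run + confocal imaging: 21 h used, total 49.
Replace 2×electrophysiology block and HPLC run and confocal imaging with patch-clamp session: the trade gains 3 net, giving 52 at 21 h.
Every other selection either busts 21 h or fails to beat 52.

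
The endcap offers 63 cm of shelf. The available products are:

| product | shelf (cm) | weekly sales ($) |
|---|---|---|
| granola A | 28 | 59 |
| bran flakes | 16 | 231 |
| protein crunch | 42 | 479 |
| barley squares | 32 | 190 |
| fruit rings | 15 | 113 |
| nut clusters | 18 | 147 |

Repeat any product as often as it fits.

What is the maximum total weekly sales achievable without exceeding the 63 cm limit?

806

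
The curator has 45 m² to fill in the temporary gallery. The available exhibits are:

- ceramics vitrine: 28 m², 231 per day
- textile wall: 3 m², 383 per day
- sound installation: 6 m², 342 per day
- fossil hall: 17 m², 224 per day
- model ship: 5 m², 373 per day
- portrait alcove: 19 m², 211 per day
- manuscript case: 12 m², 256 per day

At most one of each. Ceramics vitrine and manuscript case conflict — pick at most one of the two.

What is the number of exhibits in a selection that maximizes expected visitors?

5

The maximum expected visitors within 45 m² is 1578.
textile wall + sound installation + fossil hall + model ship + manuscript case hits 1578 at 43 m².
All optima have 5 exhibits.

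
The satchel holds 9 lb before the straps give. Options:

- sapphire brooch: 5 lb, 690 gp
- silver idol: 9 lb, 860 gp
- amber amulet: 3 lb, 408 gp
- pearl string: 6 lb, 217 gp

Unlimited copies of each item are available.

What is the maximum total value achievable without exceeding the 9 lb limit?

1224

Ranking by ratio (value/lb): sapphire brooch 138.00, amber amulet 136.00, silver idol 95.56, pearl string 36.17.
Taking the top-ratio items first gives sapphire brooch + amber amulet for 1098 (8 lb).
Dropping sapphire brooch frees 5 lb; slotting in 2×amber amulet (6 lb) lifts the total to 1224 at 9 lb.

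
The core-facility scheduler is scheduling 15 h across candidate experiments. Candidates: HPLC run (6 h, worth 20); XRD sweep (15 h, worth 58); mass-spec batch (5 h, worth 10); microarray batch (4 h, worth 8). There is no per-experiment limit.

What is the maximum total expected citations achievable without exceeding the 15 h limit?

By expected citations per h: XRD sweep 3.87, HPLC run 3.33, mass-spec batch 2.00, microarray batch 2.00 lead.
Best packing: XRD sweep — 15 h, 58 total.
No other feasible combination exceeds 58.

58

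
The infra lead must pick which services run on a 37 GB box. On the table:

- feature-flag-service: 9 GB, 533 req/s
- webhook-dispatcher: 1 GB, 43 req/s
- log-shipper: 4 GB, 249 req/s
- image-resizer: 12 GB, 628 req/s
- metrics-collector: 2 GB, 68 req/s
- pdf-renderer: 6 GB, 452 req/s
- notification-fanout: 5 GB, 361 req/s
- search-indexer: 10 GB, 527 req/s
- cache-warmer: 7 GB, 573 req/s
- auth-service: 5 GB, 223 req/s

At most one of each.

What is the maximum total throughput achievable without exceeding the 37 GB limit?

Greedy by ratio would take feature-flag-service + webhook-dispatcher + log-shipper + pdf-renderer + notification-fanout + cache-warmer + auth-service: 37 GB used, total 2434.
Replace webhook-dispatcher and log-shipper and auth-service with search-indexer: the trade gains 12 net, giving 2446 at 37 GB.
The closest alternative, feature-flag-service + webhook-dispatcher + log-shipper + pdf-renderer + notification-fanout + cache-warmer + auth-service, reaches only 2434.

2446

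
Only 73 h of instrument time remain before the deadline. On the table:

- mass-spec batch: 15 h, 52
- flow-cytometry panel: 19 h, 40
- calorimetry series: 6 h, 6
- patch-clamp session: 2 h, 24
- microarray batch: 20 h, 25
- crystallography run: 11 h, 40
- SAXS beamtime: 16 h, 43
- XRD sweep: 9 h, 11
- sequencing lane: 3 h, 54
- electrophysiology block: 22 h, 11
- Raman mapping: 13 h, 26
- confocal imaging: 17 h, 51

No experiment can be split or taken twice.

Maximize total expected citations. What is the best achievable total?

275

Taking mass-spec batch + patch-clamp session + crystallography run + SAXS beamtime + XRD sweep + sequencing lane + confocal imaging: 73 h used, 275 in expected citations.
An exhaustive check of the 4096 subsets confirms 275.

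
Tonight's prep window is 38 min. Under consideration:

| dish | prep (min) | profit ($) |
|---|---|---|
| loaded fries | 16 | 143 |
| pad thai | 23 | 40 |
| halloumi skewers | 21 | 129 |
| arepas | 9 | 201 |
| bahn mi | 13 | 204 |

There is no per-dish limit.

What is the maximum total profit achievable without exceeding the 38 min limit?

804

By profit per min: arepas 22.33, bahn mi 15.69, loaded fries 8.94, halloumi skewers 6.14 lead.
Taking 4×arepas: 36 min used, 804 in profit.
The spare 2 min is too small for any remaining dish, and no exchange beats 804.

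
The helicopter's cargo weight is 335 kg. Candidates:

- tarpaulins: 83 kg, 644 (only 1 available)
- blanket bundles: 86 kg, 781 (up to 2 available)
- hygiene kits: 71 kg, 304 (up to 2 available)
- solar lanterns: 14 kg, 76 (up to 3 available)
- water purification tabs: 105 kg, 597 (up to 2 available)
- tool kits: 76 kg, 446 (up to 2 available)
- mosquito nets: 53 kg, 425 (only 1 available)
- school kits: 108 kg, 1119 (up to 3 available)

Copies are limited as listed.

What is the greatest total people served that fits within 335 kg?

3357

Ranking by ratio (people served/kg): school kits 10.36, blanket bundles 9.08, mosquito nets 8.02, tarpaulins 7.76.
3×school kits uses 324 of the 335 kg and totals 3357.
Every other selection either busts 335 kg or exceeds an availability limit or fails to beat 3357.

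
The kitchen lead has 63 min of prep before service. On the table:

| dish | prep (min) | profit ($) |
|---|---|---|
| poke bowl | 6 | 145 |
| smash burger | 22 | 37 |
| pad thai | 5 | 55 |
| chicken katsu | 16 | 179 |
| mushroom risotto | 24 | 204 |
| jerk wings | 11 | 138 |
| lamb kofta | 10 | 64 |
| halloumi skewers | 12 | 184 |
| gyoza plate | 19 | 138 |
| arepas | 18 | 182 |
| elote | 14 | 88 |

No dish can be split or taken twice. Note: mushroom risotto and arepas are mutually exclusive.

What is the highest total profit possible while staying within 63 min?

828

Ranking by ratio (profit/min): poke bowl 24.17, halloumi skewers 15.33, jerk wings 12.55.
Greedy by ratio would take poke bowl + pad thai + chicken katsu + jerk wings + lamb kofta + halloumi skewers: 60 min used, total 765.
The 15 min tied up in pad thai and lamb kofta is better spent on arepas — total rises to 828 (63 min).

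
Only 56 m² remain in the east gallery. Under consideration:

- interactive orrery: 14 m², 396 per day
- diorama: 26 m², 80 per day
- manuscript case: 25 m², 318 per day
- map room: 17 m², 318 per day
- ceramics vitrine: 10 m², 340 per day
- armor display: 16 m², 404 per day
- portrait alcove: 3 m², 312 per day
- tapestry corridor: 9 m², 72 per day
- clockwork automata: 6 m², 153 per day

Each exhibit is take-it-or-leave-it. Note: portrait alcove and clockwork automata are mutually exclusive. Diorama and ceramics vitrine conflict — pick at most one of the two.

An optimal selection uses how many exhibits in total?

The maximum expected visitors within 56 m² is 1524.
For example interactive orrery + ceramics vitrine + armor display + portrait alcove + tapestry corridor achieves it, using 52 m².
Every optimal selection uses 5 exhibits.

5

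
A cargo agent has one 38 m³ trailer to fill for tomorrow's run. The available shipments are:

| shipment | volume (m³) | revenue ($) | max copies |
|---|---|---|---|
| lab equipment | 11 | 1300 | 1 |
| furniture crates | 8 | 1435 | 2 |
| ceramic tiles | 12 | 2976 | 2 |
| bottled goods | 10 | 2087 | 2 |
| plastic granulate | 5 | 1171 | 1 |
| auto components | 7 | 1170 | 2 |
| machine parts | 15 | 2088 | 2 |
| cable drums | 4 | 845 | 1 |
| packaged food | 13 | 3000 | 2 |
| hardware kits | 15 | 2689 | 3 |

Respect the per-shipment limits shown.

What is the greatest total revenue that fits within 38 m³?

8976

Density check — ceramic tiles 248.00, plastic granulate 234.20, packaged food 230.77 are the best per m³.
Taking the top-ratio shipments first gives 2×ceramic tiles + plastic granulate + cable drums for 7968 (33 m³).
Replace ceramic tiles and plastic granulate and cable drums with 2×packaged food: the trade gains 1008 net, giving 8976 at 38 m³.
That's the maximum — no swap from here does better than 8976.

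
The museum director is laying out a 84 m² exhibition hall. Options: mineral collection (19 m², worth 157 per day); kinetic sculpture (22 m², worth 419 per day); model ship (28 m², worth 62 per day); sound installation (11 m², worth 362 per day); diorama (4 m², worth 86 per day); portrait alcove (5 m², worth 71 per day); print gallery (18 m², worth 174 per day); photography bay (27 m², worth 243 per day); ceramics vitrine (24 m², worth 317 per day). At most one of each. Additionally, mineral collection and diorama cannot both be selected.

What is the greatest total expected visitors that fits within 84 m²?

1429

Best packing: kinetic sculpture + sound installation + diorama + portrait alcove + print gallery + ceramics vitrine — 84 m², 1429 total.
That's the maximum — no feasible swap from here does better than 1429.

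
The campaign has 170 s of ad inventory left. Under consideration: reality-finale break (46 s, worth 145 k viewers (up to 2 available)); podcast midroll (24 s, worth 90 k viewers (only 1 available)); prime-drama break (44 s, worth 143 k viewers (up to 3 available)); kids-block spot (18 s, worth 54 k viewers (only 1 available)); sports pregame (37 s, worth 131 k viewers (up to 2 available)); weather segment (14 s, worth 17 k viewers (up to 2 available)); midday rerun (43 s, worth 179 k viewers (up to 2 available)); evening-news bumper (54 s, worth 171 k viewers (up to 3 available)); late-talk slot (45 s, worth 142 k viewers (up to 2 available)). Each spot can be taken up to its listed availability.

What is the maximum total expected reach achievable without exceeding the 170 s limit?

The ratio heuristic lands on podcast midroll + kids-block spot + sports pregame + 2×midday rerun (633) but leaves 5 s idle.
Replace podcast midroll and kids-block spot with reality-finale break: the trade gains 1 net, giving 634 at 169 s.

634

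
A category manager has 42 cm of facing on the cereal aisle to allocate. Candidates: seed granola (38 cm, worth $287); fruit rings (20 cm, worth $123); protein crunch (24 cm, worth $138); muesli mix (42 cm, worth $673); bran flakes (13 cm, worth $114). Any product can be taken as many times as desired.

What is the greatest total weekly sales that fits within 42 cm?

The ratio ordering already packs tightly: muesli mix, 42 cm, 673.
Every other selection either busts 42 cm or fails to beat 673.

673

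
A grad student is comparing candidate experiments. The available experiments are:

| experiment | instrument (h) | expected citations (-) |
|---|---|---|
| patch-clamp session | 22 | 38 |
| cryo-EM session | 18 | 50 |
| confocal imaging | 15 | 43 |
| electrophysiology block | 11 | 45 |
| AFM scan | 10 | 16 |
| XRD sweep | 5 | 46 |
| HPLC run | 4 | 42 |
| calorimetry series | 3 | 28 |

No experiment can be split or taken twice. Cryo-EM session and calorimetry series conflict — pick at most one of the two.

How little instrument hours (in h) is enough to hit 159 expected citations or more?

23

Look for the lowest-instrument combination reaching 159.
Taking electrophysiology block + XRD sweep + HPLC run + calorimetry series gives 161 (≥ 159) for 23 h.
Below 23 h the best achievable stays under 159.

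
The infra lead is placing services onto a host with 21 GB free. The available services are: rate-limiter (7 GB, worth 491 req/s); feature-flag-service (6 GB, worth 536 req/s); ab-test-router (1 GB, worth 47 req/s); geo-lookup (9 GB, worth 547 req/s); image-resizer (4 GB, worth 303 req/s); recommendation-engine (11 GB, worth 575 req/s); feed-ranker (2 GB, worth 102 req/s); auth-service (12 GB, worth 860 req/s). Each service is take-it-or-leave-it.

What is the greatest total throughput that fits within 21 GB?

1545

Density check — feature-flag-service 89.33, image-resizer 75.75, auth-service 71.67, rate-limiter 70.14 are the best per GB.
Greedy by ratio would take rate-limiter + feature-flag-service + ab-test-router + image-resizer + feed-ranker: 20 GB used, total 1479.
Dropping rate-limiter and image-resizer frees 11 GB; slotting in auth-service (12 GB) lifts the total to 1545 at 21 GB.
Runner-up feature-flag-service + feed-ranker + auth-service tops out at 1498.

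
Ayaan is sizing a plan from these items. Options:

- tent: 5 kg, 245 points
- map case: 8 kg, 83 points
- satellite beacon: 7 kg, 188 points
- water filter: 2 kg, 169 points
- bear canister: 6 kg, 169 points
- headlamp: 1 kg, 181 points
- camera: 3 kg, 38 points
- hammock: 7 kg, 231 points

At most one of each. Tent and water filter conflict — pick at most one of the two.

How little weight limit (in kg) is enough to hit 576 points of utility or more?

10

Minimise kg subject to total utility ≥ 576.
water filter + headlamp + hammock: 581 utility at 10 kg.
No combination under 10 kg hits 576.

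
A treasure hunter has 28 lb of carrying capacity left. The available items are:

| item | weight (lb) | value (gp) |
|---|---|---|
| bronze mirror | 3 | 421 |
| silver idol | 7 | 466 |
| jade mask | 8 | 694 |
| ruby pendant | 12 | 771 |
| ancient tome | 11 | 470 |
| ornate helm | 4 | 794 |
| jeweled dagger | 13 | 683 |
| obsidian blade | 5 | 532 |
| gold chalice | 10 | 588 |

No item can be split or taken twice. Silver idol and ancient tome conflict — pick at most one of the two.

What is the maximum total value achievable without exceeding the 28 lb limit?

Ranking by ratio (value/lb): ornate helm 198.50, bronze mirror 140.33, obsidian blade 106.40, jade mask 86.75.
Best packing: bronze mirror + silver idol + jade mask + ornate helm + obsidian blade — 27 lb, 2907 total.
The closest alternative, bronze mirror + jade mask + ruby pendant + ornate helm, reaches only 2680.

2907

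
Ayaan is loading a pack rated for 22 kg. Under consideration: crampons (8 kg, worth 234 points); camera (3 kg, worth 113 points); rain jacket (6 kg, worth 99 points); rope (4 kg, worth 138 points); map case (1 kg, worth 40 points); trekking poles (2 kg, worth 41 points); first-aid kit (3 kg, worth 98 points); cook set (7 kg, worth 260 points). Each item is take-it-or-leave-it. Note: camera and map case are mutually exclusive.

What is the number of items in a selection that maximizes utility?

Optimal total is 745.
One optimal bundle: crampons + camera + rope + cook set (22 kg).
All optima have 4 items.

4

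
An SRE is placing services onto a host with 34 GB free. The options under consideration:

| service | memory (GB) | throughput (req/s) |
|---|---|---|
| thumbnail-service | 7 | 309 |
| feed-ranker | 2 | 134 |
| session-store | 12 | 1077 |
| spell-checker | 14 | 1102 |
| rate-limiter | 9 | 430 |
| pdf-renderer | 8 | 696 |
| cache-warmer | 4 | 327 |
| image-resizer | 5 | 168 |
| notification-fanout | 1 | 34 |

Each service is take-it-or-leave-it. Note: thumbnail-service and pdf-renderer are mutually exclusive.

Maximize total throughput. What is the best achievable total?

Best packing: session-store + spell-checker + pdf-renderer — 34 GB, 2875 total.
An exhaustive check of the 512 subsets confirms 2875.

2875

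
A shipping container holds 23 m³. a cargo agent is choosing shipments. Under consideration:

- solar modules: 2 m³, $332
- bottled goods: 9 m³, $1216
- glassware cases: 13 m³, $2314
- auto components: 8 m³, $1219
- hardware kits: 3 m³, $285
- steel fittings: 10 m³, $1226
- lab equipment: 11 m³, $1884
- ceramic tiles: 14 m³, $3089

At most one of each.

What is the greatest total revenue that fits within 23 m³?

Ranking by ratio (revenue/m³): ceramic tiles 220.64, glassware cases 178.00, lab equipment 171.27, solar modules 166.00.
Filling by ratio: solar modules + hardware kits + ceramic tiles for 3706, with 4 m³ left unused.
Replace solar modules and hardware kits with auto components: the trade gains 602 net, giving 4308 at 22 m³.
No other feasible combination exceeds 4308.

4308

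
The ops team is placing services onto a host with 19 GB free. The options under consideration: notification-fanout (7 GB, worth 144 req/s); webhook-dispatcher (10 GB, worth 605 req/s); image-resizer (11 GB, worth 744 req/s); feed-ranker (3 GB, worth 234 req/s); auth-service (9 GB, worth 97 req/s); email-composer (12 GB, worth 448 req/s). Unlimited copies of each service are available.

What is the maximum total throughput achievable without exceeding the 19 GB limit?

1404

By throughput per GB: feed-ranker 78.00, image-resizer 67.64, webhook-dispatcher 60.50, email-composer 37.33 lead.
Taking 6×feed-ranker: 18 GB used, 1404 in throughput.
No other feasible combination exceeds 1404.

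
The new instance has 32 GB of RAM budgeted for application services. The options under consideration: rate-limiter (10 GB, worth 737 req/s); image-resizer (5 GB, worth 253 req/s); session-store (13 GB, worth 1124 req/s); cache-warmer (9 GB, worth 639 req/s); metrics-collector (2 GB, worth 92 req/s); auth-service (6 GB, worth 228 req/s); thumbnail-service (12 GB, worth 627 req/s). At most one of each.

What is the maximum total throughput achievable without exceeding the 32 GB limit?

Taking rate-limiter + session-store + cache-warmer: 32 GB used, 2500 in throughput.

2500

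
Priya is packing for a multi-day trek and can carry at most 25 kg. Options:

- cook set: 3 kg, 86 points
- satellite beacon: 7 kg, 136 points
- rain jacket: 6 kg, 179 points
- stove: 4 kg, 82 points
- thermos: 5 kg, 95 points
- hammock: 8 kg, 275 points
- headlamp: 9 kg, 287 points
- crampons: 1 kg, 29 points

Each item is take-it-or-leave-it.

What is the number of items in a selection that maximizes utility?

4

Optimal total is 770.
rain jacket + hammock + headlamp + crampons hits 770 at 24 kg.
Any selection reaching 770 contains exactly 4 items.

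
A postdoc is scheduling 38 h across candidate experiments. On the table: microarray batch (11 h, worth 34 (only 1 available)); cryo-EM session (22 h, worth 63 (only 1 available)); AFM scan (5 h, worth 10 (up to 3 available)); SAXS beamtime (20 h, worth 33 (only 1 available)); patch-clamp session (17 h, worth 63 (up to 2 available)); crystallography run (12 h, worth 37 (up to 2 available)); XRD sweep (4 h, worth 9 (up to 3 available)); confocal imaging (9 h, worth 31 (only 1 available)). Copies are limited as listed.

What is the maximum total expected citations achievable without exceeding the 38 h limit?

135

By expected citations per h: patch-clamp session 3.71, confocal imaging 3.44, microarray batch 3.09 lead.
Taking 2×patch-clamp session + XRD sweep: 38 h used, 135 in expected citations.
Every other selection either busts 38 h or exceeds an availability limit or fails to beat 135.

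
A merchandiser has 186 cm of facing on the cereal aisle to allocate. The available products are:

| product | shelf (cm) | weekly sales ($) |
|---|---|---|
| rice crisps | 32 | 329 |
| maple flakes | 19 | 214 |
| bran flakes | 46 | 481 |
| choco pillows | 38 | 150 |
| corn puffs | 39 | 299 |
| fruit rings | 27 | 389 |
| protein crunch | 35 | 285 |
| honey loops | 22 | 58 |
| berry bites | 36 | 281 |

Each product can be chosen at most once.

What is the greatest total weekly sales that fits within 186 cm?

1783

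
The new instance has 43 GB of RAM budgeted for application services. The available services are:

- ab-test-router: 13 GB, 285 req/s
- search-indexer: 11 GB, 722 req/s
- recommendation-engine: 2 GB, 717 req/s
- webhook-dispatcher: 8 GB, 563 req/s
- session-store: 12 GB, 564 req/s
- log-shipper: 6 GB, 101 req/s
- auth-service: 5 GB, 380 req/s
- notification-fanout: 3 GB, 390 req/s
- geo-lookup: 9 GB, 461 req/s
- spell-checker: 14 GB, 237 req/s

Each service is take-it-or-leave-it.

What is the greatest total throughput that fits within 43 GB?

3336

A density-first pass picks search-indexer + recommendation-engine + webhook-dispatcher + auth-service + notification-fanout + geo-lookup — 3233 at 38 GB.
Dropping geo-lookup frees 9 GB; slotting in session-store (12 GB) lifts the total to 3336 at 41 GB.
Nothing else within 43 GB beats 3336.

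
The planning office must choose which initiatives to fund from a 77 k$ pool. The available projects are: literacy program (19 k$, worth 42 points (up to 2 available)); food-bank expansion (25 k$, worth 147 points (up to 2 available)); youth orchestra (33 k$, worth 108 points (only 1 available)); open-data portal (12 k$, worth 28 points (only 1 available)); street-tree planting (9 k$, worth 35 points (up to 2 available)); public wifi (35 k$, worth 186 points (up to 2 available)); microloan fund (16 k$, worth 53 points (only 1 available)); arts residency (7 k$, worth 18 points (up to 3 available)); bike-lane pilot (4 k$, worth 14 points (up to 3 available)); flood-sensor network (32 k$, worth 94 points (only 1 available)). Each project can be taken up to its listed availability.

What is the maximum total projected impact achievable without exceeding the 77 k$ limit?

396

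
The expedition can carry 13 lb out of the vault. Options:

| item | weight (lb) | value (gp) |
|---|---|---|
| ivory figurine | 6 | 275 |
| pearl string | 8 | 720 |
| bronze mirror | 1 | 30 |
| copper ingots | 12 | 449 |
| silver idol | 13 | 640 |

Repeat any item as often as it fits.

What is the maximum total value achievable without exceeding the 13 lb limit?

870

Density check — pearl string 90.00, silver idol 49.23, ivory figurine 45.83, copper ingots 37.42 are the best per lb.
The ratio ordering already packs tightly: pearl string + 5×bronze mirror, 13 lb, 870.
That's the maximum — no swap from here does better than 870.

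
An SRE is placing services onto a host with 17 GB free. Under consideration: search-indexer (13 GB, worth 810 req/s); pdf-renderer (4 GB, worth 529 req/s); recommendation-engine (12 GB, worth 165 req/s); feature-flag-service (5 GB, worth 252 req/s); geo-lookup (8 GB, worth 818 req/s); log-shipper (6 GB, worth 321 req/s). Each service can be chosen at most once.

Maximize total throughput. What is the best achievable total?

1599

Taking pdf-renderer + feature-flag-service + geo-lookup: 17 GB used, 1599 in throughput.
Runner-up pdf-renderer + geo-lookup tops out at 1347.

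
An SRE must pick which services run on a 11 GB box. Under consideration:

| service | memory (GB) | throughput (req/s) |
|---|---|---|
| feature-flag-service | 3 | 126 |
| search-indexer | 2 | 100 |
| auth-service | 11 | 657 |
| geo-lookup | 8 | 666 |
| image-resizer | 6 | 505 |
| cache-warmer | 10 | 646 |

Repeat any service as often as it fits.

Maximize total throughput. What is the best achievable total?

The ratio heuristic lands on 2×search-indexer + image-resizer (705) but leaves 1 GB idle.
Replace 2×search-indexer and image-resizer with feature-flag-service + geo-lookup: the trade gains 87 net, giving 792 at 11 GB.
No other feasible combination exceeds 792.

792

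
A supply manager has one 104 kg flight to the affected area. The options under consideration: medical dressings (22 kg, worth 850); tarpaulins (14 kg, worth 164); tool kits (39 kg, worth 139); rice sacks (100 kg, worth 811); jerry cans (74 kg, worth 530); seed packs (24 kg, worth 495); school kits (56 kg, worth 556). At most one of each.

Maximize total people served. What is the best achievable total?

1901

The ratio heuristic lands on medical dressings + tarpaulins + tool kits + seed packs (1648) but leaves 5 kg idle.
Replace tarpaulins and tool kits with school kits: the trade gains 253 net, giving 1901 at 102 kg.
Runner-up medical dressings + tarpaulins + tool kits + seed packs tops out at 1648.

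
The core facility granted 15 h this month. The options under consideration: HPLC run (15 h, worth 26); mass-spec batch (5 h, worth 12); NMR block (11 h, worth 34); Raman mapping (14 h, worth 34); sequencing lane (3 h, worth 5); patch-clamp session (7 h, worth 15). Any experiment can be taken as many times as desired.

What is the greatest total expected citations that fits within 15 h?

39

Best packing: NMR block + sequencing lane — 14 h, 39 total.
Nothing else within 15 h beats 39.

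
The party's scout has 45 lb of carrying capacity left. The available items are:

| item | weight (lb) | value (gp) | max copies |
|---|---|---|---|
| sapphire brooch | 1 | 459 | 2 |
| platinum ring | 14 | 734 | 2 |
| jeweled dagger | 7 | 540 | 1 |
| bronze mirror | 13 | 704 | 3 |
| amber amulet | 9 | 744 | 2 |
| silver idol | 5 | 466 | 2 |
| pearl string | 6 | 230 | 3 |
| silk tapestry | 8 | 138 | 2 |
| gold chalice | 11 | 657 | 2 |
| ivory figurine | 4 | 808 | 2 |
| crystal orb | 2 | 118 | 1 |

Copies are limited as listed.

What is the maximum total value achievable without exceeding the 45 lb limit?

5494

Ranking by ratio (value/lb): sapphire brooch 459.00, ivory figurine 202.00, silver idol 93.20.
2×sapphire brooch + jeweled dagger + 2×amber amulet + 2×silver idol + 2×ivory figurine uses 45 of the 45 lb and totals 5494.
Nothing else within 45 lb beats 5494.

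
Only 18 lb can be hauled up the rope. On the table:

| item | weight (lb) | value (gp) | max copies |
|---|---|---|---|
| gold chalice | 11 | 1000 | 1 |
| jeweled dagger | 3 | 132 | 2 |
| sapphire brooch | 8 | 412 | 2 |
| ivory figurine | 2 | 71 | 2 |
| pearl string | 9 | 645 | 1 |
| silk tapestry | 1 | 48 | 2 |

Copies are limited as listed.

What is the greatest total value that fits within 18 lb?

Taking the top-ratio items first gives gold chalice + jeweled dagger + ivory figurine + 2×silk tapestry for 1299 (18 lb).
Replace ivory figurine and silk tapestry with jeweled dagger: the trade gains 13 net, giving 1312 at 18 lb.
Nothing else within 18 lb beats 1312.

1312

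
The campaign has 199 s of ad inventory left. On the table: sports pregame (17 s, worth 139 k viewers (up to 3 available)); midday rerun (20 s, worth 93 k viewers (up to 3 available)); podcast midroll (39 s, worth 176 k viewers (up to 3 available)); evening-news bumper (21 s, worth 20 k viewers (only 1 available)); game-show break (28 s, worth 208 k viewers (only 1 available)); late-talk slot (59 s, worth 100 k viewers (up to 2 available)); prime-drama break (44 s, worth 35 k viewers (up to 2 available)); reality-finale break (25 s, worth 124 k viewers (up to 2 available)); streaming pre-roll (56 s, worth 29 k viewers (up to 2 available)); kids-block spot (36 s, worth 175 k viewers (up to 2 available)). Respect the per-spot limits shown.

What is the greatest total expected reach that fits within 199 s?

1193

Filling by ratio: 3×sports pregame + midday rerun + game-show break + 2×reality-finale break + kids-block spot for 1141, with 14 s left unused.
Dropping reality-finale break frees 25 s; slotting in podcast midroll (39 s) lifts the total to 1193 at 199 s.
Every other selection either busts 199 s or exceeds an availability limit or fails to beat 1193.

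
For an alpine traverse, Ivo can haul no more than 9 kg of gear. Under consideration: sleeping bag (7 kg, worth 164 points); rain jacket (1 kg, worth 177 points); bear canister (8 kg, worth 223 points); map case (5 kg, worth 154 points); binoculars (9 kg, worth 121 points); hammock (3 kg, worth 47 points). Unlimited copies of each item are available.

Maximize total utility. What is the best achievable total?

1593

9×rain jacket uses 9 of the 9 kg and totals 1593.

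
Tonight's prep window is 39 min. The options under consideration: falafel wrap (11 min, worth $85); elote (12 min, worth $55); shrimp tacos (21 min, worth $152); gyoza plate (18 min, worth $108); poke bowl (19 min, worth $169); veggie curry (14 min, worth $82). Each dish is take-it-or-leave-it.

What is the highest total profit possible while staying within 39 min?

277

The ratio heuristic lands on falafel wrap + poke bowl (254) but leaves 9 min idle.
Dropping falafel wrap frees 11 min; slotting in gyoza plate (18 min) lifts the total to 277 at 37 min.
An exhaustive check of the 64 subsets confirms 277.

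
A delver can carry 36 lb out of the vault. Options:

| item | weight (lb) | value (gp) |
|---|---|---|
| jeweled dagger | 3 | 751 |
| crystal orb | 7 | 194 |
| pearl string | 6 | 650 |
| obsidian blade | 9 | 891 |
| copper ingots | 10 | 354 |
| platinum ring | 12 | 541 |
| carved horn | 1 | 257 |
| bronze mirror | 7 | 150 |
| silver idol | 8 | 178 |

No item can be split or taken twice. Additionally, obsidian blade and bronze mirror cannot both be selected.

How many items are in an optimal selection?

The maximum value within 36 lb is 3097.
For example jeweled dagger + crystal orb + pearl string + obsidian blade + copper ingots + carved horn achieves it, using 36 lb.
All optima have 6 items.

6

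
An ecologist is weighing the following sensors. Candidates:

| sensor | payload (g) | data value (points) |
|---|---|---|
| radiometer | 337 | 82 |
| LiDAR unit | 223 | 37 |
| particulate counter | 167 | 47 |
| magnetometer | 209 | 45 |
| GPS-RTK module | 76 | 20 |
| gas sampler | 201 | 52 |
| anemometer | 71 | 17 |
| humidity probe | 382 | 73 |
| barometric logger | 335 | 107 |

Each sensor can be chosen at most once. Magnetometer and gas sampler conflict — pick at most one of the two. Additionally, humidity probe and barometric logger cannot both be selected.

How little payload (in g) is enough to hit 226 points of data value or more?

Look for the lowest-payload combination reaching 226.
Taking particulate counter + GPS-RTK module + gas sampler + barometric logger gives 226 (≥ 226) for 779 g.
Any bundle with less than 779 g falls short of 226.

779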